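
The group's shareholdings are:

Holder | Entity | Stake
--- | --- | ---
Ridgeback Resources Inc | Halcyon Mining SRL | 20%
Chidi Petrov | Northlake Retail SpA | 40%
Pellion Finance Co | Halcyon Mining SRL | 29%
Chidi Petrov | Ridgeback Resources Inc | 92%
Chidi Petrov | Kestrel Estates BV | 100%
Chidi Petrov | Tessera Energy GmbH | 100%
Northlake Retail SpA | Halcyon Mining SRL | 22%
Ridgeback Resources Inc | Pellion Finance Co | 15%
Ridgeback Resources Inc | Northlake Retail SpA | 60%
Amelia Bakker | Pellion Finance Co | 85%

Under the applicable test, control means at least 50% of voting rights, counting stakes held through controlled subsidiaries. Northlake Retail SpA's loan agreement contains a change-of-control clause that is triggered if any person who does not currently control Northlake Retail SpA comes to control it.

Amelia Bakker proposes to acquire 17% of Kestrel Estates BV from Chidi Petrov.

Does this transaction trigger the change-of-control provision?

The purchase adds only to Amelia's holdings (Chidi's stake shrinks), so Amelia is the only person who could newly come to control Northlake.
Amelia holds 85% of Pellion, so Amelia controls Pellion.
Neither Amelia nor any entity Amelia controls holds any voting interest in Northlake.
So before the transaction, Amelia does not control Northlake.
After the purchase, Amelia holds 17% of Kestrel directly, and Chidi's stake falls to 83%.
Amelia's side now holds 17% of Kestrel, not ≥ 50%, so Amelia still does not control Kestrel.
After the transaction, neither Amelia nor any entity Amelia controls holds a voting interest in Northlake, so Amelia still does not control it.
No new person acquires control, so the clause is not triggered.

No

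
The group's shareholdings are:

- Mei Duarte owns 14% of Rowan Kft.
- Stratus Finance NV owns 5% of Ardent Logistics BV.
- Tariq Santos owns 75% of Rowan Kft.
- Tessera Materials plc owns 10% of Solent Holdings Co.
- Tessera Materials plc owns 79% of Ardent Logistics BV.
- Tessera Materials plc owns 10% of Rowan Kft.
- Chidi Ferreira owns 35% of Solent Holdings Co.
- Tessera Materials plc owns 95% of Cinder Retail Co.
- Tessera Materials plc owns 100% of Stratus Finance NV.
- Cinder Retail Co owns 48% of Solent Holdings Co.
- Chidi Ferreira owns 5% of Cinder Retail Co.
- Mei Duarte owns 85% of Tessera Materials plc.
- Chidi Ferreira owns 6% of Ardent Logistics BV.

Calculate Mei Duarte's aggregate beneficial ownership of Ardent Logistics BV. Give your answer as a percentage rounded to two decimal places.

Mei reaches Ardent along 2 paths.
Via Tessera → Stratus: 85% × 100% × 5% = 4.25%.
Via Tessera: 85% × 79% = 67.15%.
Total: 4.25% + 67.15% = 71.4%.
Rounded: 71.40%.

71.40%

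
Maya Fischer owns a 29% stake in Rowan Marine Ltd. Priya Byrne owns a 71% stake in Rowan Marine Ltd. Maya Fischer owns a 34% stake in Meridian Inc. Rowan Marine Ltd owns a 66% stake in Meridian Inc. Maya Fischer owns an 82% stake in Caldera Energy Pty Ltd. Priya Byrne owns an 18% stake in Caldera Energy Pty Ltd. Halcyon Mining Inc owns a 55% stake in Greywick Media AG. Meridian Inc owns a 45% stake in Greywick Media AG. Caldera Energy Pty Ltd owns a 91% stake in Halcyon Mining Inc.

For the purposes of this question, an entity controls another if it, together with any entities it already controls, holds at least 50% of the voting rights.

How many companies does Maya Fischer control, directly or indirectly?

3

Maya holds 82% of Caldera, so Maya controls Caldera.
Caldera holds 91% of Halcyon, so Maya controls Halcyon.
Halcyon holds 55% of Greywick, so Maya controls Greywick.
No other company's threshold is met.
Maya controls 3 companies.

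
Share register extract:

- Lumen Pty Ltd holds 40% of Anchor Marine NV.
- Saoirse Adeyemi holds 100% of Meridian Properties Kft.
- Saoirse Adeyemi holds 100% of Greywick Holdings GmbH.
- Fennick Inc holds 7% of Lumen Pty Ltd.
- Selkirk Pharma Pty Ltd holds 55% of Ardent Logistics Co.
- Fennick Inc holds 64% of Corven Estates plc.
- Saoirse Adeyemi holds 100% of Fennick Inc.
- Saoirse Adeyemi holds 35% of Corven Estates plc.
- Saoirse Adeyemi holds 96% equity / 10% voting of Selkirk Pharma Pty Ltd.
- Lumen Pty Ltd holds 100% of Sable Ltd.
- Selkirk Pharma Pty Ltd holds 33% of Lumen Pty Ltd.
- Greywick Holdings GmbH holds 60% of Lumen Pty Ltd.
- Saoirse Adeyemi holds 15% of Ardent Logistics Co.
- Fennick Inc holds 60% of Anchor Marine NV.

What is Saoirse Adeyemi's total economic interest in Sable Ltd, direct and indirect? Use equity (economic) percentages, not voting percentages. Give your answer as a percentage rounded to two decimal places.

Saoirse reaches Sable along 3 paths.
Via Fennick → Lumen: 100% × 7% × 100% = 7%.
Via Selkirk → Lumen: 96% × 33% × 100% = 31.68%.
Via Greywick → Lumen: 100% × 60% × 100% = 60%.
Total: 7% + 31.68% + 60% = 98.68%.

98.68%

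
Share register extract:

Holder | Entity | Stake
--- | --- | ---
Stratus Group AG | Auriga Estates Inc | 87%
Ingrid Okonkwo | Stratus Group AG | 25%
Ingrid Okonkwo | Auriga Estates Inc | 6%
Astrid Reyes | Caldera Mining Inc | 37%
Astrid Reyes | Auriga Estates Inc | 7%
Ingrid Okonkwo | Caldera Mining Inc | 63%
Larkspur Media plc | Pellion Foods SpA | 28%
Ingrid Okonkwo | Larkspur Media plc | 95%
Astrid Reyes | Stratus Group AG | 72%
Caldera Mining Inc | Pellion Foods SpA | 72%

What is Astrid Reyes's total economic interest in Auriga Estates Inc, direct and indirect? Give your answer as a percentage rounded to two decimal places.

69.64%

Astrid reaches Auriga along 2 paths.
Direct stake: 7% = 7%.
Via Stratus: 72% × 87% = 62.64%.
Total: 7% + 62.64% = 69.64%.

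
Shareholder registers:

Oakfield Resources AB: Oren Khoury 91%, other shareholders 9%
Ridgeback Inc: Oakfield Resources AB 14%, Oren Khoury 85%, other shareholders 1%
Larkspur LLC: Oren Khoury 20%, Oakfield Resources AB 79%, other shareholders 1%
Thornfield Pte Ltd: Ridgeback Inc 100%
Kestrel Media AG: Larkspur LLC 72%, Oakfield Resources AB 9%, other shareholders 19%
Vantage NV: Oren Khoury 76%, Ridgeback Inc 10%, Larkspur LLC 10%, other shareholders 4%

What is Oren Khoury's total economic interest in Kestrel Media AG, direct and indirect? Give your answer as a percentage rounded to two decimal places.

Oren reaches Kestrel along 3 paths.
Via Larkspur: 20% × 72% = 14.4%.
Via Oakfield → Larkspur: 91% × 79% × 72% = 51.7608%.
Via Oakfield: 91% × 9% = 8.19%.
Total: 14.4% + 51.7608% + 8.19% = 74.3508%.
Rounded: 74.35%.

74.35%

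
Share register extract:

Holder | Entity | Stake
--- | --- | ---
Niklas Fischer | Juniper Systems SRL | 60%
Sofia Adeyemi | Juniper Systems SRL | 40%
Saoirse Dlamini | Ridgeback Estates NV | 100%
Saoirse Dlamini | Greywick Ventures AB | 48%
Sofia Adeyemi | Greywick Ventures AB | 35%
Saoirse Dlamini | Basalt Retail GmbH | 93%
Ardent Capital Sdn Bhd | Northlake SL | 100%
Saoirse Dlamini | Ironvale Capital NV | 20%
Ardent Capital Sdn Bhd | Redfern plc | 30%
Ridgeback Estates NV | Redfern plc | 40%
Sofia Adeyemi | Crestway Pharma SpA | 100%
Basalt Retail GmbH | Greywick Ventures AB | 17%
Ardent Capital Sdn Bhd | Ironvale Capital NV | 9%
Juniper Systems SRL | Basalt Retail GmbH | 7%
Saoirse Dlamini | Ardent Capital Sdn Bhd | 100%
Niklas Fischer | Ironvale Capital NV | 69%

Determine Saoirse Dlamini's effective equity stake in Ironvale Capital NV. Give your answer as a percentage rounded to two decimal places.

29.00%

Saoirse reaches Ironvale along 2 paths.
Via Ardent: 100% × 9% = 9%.
Direct stake: 20% = 20%.
Total: 9% + 20% = 29%.
Rounded: 29.00%.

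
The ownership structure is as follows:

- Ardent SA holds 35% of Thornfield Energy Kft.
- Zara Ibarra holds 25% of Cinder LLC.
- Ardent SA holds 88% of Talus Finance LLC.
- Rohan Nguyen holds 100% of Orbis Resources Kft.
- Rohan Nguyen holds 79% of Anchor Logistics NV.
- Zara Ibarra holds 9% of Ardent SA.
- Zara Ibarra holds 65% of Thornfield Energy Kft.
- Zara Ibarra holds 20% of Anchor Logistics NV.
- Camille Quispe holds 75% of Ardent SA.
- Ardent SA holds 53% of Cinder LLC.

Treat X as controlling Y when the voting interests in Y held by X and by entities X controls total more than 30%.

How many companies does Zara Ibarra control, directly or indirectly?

Zara holds 65% of Thornfield, so Zara controls Thornfield.
No other company's threshold is met.
Zara controls 1 company.

1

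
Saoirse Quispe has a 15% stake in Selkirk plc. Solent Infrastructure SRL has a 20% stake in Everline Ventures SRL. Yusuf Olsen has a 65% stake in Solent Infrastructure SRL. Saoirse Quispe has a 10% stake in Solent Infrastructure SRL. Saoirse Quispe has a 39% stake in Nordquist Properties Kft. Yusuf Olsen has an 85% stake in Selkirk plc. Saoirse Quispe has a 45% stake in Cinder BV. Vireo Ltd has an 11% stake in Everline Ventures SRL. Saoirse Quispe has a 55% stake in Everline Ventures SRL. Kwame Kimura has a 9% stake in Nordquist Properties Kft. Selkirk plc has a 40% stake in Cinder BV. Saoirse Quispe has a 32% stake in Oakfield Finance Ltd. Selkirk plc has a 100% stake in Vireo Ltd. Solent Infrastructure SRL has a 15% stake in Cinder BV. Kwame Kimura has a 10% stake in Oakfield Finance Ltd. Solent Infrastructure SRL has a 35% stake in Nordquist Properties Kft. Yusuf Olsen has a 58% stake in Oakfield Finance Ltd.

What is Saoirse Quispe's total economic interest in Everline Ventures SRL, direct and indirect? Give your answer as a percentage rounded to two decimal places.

58.65%

Saoirse reaches Everline along 3 paths.
Via Selkirk → Vireo: 15% × 100% × 11% = 1.65%.
Via Solent: 10% × 20% = 2%.
Direct stake: 55% = 55%.
Total: 1.65% + 2% + 55% = 58.65%.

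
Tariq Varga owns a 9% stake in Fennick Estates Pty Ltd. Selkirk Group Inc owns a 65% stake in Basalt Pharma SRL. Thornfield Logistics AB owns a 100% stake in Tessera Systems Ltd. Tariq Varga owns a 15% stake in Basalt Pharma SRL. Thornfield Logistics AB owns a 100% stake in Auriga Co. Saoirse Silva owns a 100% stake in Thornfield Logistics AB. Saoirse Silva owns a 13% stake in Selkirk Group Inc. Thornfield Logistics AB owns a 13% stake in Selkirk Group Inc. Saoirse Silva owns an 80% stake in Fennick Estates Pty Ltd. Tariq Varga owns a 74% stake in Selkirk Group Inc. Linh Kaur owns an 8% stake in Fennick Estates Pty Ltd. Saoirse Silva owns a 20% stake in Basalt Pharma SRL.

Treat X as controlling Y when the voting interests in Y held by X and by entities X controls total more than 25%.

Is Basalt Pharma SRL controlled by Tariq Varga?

Yes

Tariq holds 74% of Selkirk, so Tariq controls Selkirk.
Selkirk and Tariq together hold 65% + 15% = 80% of Basalt, so Tariq controls Basalt.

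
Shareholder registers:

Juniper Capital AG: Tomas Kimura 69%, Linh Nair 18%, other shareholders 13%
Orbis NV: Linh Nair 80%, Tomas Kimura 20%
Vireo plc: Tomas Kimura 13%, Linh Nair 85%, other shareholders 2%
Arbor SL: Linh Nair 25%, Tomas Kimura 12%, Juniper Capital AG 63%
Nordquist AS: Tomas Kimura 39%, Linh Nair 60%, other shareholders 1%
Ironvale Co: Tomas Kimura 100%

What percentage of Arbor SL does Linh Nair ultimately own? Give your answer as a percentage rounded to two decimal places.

Linh reaches Arbor along 2 paths.
Direct stake: 25% = 25%.
Via Juniper: 18% × 63% = 11.34%.
Total: 25% + 11.34% = 36.34%.

36.34%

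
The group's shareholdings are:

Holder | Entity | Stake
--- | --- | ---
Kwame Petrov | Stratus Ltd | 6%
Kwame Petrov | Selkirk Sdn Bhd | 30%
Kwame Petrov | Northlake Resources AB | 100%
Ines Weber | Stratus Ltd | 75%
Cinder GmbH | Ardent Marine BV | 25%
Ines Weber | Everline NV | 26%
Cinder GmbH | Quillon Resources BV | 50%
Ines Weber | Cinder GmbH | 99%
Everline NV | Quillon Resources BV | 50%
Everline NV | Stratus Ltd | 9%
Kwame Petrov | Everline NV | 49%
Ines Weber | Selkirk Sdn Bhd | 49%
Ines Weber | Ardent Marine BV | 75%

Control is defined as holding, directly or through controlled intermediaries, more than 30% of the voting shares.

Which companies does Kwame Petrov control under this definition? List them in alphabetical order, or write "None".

Everline NV, Northlake Resources AB, Quillon Resources BV

Kwame holds 49% of Everline, so Kwame controls Everline.
Kwame holds 100% of Northlake, so Kwame controls Northlake.
Everline holds 50% of Quillon, so Kwame controls Quillon.
No other company's threshold is met.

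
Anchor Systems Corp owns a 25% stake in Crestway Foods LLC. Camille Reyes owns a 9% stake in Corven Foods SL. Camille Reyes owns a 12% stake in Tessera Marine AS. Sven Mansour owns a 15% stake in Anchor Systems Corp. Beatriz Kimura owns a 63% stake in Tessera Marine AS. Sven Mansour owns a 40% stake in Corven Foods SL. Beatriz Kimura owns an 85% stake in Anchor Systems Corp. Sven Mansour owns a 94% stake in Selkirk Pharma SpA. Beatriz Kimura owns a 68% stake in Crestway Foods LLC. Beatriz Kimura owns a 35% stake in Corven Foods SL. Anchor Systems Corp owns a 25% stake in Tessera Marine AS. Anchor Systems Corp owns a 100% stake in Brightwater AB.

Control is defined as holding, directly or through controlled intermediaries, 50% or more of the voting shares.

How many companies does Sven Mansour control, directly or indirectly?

1

Sven holds 94% of Selkirk, so Sven controls Selkirk.
No other company's threshold is met.
Sven controls 1 company.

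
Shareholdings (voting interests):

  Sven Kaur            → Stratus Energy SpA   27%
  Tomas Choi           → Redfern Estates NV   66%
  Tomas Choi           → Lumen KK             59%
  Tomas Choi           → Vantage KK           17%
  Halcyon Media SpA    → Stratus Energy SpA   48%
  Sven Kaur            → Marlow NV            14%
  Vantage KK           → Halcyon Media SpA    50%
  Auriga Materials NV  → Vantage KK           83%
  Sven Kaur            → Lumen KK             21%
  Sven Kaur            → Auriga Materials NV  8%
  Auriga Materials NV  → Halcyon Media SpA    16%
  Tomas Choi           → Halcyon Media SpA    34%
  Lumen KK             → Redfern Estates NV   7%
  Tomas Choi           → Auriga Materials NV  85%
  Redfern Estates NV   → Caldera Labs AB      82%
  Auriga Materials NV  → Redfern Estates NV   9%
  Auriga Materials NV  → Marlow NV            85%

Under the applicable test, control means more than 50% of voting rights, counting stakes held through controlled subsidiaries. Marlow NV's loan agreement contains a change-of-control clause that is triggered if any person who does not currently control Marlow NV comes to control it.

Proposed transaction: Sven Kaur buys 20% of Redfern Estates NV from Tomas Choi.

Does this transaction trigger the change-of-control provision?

No

The purchase adds only to Sven's holdings (Tomas's stake shrinks), so Sven is the only person who could newly come to control Marlow.
Sven's largest direct stake is 27% in Stratus, which does not meet the threshold, so Sven controls no company.
In Marlow, Sven's side holds only 14%, not > 50%.
So before the transaction, Sven does not control Marlow.
After the purchase, Sven holds 20% of Redfern directly, and Tomas's stake falls to 46%.
Sven's side now holds 20% of Redfern, not > 50%, so Sven still does not control Redfern.
After the transaction, Sven's side holds 14% of Marlow, not > 50%, so Sven still does not control Marlow.
No new person acquires control, so the clause is not triggered.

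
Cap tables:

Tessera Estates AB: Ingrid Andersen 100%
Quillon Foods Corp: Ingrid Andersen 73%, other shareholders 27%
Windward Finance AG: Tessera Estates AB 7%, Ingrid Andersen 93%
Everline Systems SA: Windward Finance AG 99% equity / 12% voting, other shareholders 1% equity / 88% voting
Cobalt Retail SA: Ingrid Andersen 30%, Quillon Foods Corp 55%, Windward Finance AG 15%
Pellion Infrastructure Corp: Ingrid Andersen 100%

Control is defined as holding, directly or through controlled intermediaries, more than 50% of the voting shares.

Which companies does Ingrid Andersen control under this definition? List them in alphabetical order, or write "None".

Ingrid holds 100% of Tessera, so Ingrid controls Tessera.
Ingrid holds 73% of Quillon, so Ingrid controls Quillon.
Tessera and Ingrid together hold 7% + 93% = 100% of Windward, so Ingrid controls Windward.
Ingrid and Quillon and Windward together hold 30% + 55% + 15% = 100% of Cobalt, so Ingrid controls Cobalt.
Ingrid holds 100% of Pellion, so Ingrid controls Pellion.
No other company's threshold is met.

Cobalt Retail SA, Pellion Infrastructure Corp, Quillon Foods Corp, Tessera Estates AB, Windward Finance AG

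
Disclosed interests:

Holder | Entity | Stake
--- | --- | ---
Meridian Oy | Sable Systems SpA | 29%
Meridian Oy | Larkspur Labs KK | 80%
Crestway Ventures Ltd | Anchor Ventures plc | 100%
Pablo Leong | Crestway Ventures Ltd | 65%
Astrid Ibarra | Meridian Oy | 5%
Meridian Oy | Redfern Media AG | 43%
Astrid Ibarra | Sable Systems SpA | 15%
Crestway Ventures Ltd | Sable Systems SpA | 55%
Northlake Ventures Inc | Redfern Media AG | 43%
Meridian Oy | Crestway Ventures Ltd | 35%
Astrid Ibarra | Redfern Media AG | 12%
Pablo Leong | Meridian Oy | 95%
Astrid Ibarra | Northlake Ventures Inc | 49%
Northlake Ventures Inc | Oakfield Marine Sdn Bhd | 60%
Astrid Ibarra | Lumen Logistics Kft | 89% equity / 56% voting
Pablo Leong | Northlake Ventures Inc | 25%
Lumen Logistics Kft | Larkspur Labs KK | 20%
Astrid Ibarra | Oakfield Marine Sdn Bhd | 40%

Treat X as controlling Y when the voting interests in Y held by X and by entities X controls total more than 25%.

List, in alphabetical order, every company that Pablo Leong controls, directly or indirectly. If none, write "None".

Pablo holds 95% of Meridian, so Pablo controls Meridian.
Meridian holds 43% of Redfern, so Pablo controls Redfern.
Pablo and Meridian together hold 65% + 35% = 100% of Crestway, so Pablo controls Crestway.
Crestway holds 100% of Anchor, so Pablo controls Anchor.
Meridian holds 80% of Larkspur, so Pablo controls Larkspur.
Crestway and Meridian together hold 55% + 29% = 84% of Sable, so Pablo controls Sable.
No other company's threshold is met.

Anchor Ventures plc, Crestway Ventures Ltd, Larkspur Labs KK, Meridian Oy, Redfern Media AG, Sable Systems SpA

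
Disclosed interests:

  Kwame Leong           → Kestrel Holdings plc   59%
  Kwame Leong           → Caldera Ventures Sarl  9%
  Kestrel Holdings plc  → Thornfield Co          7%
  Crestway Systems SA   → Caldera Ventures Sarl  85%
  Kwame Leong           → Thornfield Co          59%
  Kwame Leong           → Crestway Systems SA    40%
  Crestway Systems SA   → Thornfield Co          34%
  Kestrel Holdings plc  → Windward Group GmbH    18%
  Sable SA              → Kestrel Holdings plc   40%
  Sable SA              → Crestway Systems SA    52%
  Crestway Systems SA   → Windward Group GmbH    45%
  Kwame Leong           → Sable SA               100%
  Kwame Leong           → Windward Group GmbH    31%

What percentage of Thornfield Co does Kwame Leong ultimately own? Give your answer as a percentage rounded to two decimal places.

Kwame reaches Thornfield along 5 paths.
Via Sable → Crestway: 100% × 52% × 34% = 17.68%.
Via Crestway: 40% × 34% = 13.6%.
Direct stake: 59% = 59%.
Via Sable → Kestrel: 100% × 40% × 7% = 2.8%.
Via Kestrel: 59% × 7% = 4.13%.
Total: 17.68% + 13.6% + 59% + 2.8% + 4.13% = 97.21%.

97.21%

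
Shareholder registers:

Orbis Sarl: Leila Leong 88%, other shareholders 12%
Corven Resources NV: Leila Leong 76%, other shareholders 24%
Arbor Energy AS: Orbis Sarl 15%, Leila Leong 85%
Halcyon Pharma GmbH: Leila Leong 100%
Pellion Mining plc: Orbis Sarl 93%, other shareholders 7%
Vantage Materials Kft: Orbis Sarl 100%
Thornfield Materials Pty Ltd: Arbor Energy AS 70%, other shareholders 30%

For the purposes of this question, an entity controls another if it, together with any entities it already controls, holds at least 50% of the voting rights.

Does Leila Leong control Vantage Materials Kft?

Leila holds 88% of Orbis, so Leila controls Orbis.
Orbis holds 100% of Vantage, so Leila controls Vantage.

Yes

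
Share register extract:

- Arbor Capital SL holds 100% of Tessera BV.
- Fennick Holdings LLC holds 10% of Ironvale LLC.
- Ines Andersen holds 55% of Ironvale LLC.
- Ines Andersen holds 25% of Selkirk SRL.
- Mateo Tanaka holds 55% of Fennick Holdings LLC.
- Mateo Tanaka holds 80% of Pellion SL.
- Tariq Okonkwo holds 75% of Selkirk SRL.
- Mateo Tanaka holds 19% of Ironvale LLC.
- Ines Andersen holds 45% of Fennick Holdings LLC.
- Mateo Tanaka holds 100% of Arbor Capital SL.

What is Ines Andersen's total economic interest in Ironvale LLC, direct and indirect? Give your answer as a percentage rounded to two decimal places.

59.50%

Ines reaches Ironvale along 2 paths.
Direct stake: 55% = 55%.
Via Fennick: 45% × 10% = 4.5%.
Total: 55% + 4.5% = 59.5%.
Rounded: 59.50%.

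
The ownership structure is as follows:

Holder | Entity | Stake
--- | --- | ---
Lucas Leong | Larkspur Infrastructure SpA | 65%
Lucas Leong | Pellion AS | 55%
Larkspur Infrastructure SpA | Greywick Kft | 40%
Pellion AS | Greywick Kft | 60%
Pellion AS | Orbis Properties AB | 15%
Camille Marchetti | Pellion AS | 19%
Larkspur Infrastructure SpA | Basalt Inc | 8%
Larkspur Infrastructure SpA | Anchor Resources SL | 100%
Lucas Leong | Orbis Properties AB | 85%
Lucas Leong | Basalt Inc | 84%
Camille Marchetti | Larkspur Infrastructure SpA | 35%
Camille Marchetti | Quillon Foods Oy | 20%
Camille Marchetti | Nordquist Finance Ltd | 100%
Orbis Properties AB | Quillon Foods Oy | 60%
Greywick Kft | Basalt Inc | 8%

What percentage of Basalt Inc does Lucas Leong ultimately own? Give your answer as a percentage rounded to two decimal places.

Lucas reaches Basalt along 4 paths.
Via Larkspur: 65% × 8% = 5.2%.
Direct stake: 84% = 84%.
Via Larkspur → Greywick: 65% × 40% × 8% = 2.08%.
Via Pellion → Greywick: 55% × 60% × 8% = 2.64%.
Total: 5.2% + 84% + 2.08% + 2.64% = 93.92%.

93.92%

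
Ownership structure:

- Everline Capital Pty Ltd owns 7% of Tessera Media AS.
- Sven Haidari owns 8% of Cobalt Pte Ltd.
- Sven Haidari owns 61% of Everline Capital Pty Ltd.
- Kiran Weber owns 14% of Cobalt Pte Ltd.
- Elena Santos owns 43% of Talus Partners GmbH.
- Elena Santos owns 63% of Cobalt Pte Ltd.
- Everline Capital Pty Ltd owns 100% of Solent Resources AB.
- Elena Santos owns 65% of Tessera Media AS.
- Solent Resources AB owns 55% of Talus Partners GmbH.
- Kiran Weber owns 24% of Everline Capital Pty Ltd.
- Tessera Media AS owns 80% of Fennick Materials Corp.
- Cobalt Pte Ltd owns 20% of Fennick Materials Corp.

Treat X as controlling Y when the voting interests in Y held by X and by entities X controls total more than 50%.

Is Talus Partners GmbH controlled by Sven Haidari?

Sven holds 61% of Everline, so Sven controls Everline.
Everline holds 100% of Solent, so Sven controls Solent.
Solent holds 55% of Talus, so Sven controls Talus.

Yes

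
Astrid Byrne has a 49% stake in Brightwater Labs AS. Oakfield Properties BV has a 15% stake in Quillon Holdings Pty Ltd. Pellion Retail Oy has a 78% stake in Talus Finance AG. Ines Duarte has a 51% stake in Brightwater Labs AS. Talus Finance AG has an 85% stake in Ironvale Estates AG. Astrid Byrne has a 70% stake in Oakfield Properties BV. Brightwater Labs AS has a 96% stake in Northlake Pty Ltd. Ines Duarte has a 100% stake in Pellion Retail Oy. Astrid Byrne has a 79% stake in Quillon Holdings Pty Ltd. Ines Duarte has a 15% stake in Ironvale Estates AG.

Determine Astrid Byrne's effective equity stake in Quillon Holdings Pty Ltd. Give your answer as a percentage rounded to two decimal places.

Astrid reaches Quillon along 2 paths.
Via Oakfield: 70% × 15% = 10.5%.
Direct stake: 79% = 79%.
Total: 10.5% + 79% = 89.5%.
Rounded: 89.50%.

89.50%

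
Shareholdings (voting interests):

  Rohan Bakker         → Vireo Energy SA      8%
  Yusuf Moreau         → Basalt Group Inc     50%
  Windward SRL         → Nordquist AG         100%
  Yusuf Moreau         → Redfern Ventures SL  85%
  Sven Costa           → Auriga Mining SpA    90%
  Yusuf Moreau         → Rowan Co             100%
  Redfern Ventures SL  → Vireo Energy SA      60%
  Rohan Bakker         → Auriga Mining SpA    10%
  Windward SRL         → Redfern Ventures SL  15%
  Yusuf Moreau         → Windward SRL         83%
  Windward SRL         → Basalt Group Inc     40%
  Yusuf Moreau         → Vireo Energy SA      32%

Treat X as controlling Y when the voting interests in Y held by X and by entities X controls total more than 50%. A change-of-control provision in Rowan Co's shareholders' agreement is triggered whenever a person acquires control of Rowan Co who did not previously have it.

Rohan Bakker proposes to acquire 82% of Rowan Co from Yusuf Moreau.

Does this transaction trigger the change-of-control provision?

Yes

The purchase adds only to Rohan's holdings (Yusuf's stake shrinks), so Rohan is the only person who could newly come to control Rowan.
Rohan's largest direct stake is 10% in Auriga, which does not meet the threshold, so Rohan controls no company.
Neither Rohan nor any entity Rohan controls holds any voting interest in Rowan.
So before the transaction, Rohan does not control Rowan.
After the purchase, Rohan holds 82% of Rowan directly, and Yusuf's stake falls to 18%.
Rohan holds 82% of Rowan, so Rohan controls Rowan.
Rohan did not control Rowan before and does after, so the clause is triggered.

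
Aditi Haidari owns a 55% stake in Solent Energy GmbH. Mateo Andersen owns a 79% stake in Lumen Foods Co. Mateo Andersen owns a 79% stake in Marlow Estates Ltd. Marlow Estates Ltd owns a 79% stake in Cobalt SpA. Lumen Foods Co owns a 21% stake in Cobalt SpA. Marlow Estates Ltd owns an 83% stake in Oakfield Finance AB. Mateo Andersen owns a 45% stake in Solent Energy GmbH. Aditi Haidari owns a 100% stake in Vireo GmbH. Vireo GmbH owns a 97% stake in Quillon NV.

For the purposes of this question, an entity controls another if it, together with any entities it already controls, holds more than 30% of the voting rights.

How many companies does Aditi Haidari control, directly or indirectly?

Aditi holds 55% of Solent, so Aditi controls Solent.
Aditi holds 100% of Vireo, so Aditi controls Vireo.
Vireo holds 97% of Quillon, so Aditi controls Quillon.
No other company's threshold is met.
Aditi controls 3 companies.

3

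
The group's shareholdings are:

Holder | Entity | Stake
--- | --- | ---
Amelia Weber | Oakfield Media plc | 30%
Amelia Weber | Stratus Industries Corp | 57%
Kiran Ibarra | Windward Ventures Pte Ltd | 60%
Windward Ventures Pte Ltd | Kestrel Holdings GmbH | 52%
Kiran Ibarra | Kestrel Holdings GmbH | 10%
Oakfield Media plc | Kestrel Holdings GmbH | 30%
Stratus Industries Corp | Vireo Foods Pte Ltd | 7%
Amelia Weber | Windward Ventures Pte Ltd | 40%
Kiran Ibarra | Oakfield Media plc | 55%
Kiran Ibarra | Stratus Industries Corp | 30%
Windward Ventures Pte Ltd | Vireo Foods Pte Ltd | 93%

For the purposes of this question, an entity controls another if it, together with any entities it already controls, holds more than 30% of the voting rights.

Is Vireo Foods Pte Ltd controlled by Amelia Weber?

Yes

Amelia holds 57% of Stratus, so Amelia controls Stratus.
Amelia holds 40% of Windward, so Amelia controls Windward.
Stratus and Windward together hold 7% + 93% = 100% of Vireo, so Amelia controls Vireo.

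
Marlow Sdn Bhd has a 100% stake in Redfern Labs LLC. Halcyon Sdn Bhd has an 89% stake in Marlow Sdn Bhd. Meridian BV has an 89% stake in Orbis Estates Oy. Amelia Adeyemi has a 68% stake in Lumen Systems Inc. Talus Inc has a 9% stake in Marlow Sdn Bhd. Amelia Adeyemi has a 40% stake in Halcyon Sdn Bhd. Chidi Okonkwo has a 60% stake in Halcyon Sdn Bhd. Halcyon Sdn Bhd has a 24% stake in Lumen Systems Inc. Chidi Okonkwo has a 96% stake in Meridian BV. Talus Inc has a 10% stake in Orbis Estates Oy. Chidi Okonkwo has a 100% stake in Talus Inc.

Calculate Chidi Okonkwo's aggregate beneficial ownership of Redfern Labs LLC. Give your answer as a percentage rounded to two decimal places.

62.40%

Chidi reaches Redfern along 2 paths.
Via Halcyon → Marlow: 60% × 89% × 100% = 53.4%.
Via Talus → Marlow: 100% × 9% × 100% = 9%.
Total: 53.4% + 9% = 62.4%.
Rounded: 62.40%.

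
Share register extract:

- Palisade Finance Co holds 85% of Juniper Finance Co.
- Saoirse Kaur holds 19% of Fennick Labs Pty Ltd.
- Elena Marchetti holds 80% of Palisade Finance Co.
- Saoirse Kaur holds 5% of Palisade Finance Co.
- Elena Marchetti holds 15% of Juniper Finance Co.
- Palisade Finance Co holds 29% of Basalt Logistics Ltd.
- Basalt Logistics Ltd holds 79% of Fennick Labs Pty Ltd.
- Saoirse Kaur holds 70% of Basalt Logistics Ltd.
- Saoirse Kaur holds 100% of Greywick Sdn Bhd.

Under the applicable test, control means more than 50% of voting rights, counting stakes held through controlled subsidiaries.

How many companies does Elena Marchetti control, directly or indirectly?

Elena holds 80% of Palisade, so Elena controls Palisade.
Palisade and Elena together hold 85% + 15% = 100% of Juniper, so Elena controls Juniper.
No other company's threshold is met.
Elena controls 2 companies.

2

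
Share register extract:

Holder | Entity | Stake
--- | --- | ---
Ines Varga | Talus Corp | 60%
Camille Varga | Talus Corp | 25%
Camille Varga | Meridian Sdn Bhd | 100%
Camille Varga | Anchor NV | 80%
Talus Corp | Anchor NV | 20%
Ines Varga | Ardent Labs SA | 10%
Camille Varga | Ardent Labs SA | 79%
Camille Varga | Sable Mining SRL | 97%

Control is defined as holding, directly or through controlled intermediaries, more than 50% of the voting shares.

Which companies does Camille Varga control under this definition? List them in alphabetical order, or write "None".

Anchor NV, Ardent Labs SA, Meridian Sdn Bhd, Sable Mining SRL

Camille holds 79% of Ardent, so Camille controls Ardent.
Camille holds 97% of Sable, so Camille controls Sable.
Camille holds 80% of Anchor, so Camille controls Anchor.
Camille holds 100% of Meridian, so Camille controls Meridian.
No other company's threshold is met.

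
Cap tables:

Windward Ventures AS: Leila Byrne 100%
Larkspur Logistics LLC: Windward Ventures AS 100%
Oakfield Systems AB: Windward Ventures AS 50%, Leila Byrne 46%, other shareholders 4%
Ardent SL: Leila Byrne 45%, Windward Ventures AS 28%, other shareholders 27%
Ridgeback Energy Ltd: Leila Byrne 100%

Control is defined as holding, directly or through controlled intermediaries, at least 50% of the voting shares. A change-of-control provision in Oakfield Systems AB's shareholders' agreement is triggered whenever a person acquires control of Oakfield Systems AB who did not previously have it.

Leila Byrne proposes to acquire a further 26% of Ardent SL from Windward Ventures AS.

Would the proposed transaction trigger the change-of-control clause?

The purchase adds only to Leila's holdings (Windward's stake shrinks), so Leila is the only person who could newly come to control Oakfield.
Leila holds 100% of Windward, so Leila controls Windward.
Windward and Leila together hold 50% + 46% = 96% of Oakfield, so Leila controls Oakfield.
So Leila already controls Oakfield before the transaction.
After the purchase, Leila's direct stake in Ardent rises to 45% + 26% = 71%, and Windward's stake falls to 2%.
Leila controlled Oakfield already, so this is not a new person acquiring control; every other person's position is unchanged or reduced.
No new person acquires control, so the clause is not triggered.

No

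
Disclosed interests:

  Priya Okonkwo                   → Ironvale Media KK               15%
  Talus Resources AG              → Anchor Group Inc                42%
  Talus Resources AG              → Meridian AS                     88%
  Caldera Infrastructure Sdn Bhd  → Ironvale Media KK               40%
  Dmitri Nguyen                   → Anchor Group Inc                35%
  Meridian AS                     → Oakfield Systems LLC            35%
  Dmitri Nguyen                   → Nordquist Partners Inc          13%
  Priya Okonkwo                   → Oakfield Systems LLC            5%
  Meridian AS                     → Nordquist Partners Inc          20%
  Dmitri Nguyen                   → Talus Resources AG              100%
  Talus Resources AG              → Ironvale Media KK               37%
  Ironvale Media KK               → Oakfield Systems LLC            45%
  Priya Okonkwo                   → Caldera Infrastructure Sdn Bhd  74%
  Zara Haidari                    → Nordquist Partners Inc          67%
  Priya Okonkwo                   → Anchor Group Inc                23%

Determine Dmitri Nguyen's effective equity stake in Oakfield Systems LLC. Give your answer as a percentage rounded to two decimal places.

Dmitri reaches Oakfield along 2 paths.
Via Talus → Meridian: 100% × 88% × 35% = 30.8%.
Via Talus → Ironvale: 100% × 37% × 45% = 16.65%.
Total: 30.8% + 16.65% = 47.45%.

47.45%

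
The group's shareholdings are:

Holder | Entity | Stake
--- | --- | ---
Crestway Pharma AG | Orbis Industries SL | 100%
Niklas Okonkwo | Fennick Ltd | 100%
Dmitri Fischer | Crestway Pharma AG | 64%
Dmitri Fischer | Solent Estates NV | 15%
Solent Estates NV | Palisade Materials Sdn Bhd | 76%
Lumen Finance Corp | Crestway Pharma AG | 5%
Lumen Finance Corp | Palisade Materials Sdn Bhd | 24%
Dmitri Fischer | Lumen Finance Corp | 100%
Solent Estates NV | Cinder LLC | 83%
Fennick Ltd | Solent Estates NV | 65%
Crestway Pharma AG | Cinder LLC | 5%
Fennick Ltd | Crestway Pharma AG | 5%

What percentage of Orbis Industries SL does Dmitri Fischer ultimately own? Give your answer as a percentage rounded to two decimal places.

69.00%

Dmitri reaches Orbis along 2 paths.
Via Lumen → Crestway: 100% × 5% × 100% = 5%.
Via Crestway: 64% × 100% = 64%.
Total: 5% + 64% = 69%.
Rounded: 69.00%.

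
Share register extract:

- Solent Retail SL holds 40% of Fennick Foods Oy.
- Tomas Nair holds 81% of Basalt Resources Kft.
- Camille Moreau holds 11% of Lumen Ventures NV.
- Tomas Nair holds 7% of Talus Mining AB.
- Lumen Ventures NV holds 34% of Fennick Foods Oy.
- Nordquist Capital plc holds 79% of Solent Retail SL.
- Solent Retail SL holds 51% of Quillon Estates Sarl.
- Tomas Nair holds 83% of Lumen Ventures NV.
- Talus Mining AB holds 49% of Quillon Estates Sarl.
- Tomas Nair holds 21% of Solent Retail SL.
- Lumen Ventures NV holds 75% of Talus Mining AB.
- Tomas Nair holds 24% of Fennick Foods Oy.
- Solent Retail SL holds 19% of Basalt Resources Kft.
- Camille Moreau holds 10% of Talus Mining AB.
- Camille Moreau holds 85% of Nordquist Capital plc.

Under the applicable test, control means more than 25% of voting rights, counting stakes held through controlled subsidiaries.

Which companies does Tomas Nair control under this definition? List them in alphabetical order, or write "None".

Tomas holds 83% of Lumen, so Tomas controls Lumen.
Tomas and Lumen together hold 7% + 75% = 82% of Talus, so Tomas controls Talus.
Talus holds 49% of Quillon, so Tomas controls Quillon.
Tomas holds 81% of Basalt, so Tomas controls Basalt.
Tomas and Lumen together hold 24% + 34% = 58% of Fennick, so Tomas controls Fennick.
No other company's threshold is met.

Basalt Resources Kft, Fennick Foods Oy, Lumen Ventures NV, Quillon Estates Sarl, Talus Mining AB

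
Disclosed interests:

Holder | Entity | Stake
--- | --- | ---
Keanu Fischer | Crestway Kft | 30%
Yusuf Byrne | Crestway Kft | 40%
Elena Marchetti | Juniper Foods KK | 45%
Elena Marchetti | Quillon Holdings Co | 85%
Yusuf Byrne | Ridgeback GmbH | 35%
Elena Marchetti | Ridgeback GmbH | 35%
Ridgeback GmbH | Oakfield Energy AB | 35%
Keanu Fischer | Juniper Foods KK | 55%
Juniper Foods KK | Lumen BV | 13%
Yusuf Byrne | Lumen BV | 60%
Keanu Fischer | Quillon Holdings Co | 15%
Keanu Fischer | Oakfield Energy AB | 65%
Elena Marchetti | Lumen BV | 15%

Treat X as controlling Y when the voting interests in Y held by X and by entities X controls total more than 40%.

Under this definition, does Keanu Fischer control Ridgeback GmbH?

Keanu holds 55% of Juniper, so Keanu controls Juniper.
Keanu holds 65% of Oakfield, so Keanu controls Oakfield.
Neither Keanu nor any entity Keanu controls holds any voting interest in Ridgeback.
So Keanu does not control Ridgeback.

No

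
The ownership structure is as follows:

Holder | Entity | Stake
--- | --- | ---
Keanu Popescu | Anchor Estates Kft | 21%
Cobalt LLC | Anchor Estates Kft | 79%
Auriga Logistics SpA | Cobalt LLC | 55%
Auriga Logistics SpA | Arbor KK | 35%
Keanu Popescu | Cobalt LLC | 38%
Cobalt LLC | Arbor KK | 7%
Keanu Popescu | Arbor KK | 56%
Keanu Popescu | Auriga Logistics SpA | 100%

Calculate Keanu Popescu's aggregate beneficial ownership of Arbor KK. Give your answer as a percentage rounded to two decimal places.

Keanu reaches Arbor along 4 paths.
Via Auriga: 100% × 35% = 35%.
Direct stake: 56% = 56%.
Via Cobalt: 38% × 7% = 2.66%.
Via Auriga → Cobalt: 100% × 55% × 7% = 3.85%.
Total: 35% + 56% + 2.66% + 3.85% = 97.51%.

97.51%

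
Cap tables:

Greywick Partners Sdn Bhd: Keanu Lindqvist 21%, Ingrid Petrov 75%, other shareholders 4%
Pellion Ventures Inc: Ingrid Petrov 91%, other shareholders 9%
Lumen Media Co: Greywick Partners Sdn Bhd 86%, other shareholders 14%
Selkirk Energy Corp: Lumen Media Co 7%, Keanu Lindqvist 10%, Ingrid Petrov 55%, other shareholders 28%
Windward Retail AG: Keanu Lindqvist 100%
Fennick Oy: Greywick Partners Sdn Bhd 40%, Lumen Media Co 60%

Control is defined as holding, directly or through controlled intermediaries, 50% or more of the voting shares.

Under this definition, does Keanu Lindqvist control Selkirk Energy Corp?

Keanu holds 100% of Windward, so Keanu controls Windward.
In Selkirk, Keanu's side holds only 10%, not ≥ 50%.
So Keanu does not control Selkirk.

No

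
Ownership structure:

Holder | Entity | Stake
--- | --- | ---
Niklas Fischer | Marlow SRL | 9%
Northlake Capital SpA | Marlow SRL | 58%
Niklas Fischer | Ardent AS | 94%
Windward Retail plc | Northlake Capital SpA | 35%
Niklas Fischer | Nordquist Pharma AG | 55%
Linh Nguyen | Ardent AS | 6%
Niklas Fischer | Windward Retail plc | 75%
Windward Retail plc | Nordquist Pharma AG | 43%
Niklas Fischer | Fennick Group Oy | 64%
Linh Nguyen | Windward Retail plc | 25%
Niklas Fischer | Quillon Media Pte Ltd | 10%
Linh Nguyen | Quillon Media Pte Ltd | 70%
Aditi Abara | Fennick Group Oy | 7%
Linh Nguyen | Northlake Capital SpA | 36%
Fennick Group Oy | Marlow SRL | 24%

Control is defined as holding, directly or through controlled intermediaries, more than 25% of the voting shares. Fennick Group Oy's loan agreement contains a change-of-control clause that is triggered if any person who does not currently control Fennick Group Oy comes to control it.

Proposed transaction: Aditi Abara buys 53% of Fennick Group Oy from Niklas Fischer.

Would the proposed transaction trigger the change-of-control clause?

The purchase adds only to Aditi's holdings (Niklas's stake shrinks), so Aditi is the only person who could newly come to control Fennick.
Aditi's largest direct stake is 7% in Fennick, which does not meet the threshold, so Aditi controls no company.
In Fennick, Aditi's side holds only 7%, not > 25%.
So before the transaction, Aditi does not control Fennick.
After the purchase, Aditi's direct stake in Fennick rises to 7% + 53% = 60%, and Niklas's stake falls to 11%.
Aditi holds 60% of Fennick, so Aditi controls Fennick.
Aditi did not control Fennick before and does after, so the clause is triggered.

Yes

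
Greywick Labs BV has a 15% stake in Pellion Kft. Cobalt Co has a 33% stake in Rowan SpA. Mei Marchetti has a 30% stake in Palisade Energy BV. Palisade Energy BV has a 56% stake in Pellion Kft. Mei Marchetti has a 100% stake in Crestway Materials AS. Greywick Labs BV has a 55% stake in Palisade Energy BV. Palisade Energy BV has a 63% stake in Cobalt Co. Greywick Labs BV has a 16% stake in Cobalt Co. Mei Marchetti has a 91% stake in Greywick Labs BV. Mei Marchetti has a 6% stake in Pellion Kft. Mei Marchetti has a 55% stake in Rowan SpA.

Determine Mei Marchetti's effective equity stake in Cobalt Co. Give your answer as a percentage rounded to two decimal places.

64.99%

Mei reaches Cobalt along 3 paths.
Via Greywick → Palisade: 91% × 55% × 63% = 31.5315%.
Via Palisade: 30% × 63% = 18.9%.
Via Greywick: 91% × 16% = 14.56%.
Total: 31.5315% + 18.9% + 14.56% = 64.9915%.
Rounded: 64.99%.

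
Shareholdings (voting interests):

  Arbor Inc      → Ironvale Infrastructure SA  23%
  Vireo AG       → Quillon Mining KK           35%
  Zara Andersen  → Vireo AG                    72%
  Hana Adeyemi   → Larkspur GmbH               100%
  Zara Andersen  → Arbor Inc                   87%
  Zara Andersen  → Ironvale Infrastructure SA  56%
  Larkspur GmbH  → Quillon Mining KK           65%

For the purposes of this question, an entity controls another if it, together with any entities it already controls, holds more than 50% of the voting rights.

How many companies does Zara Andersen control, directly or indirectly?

3

Zara holds 87% of Arbor, so Zara controls Arbor.
Zara holds 72% of Vireo, so Zara controls Vireo.
Zara and Arbor together hold 56% + 23% = 79% of Ironvale, so Zara controls Ironvale.
No other company's threshold is met.
Zara controls 3 companies.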